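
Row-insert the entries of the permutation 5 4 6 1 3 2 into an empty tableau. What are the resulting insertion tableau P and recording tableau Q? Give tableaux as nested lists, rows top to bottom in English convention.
Insert each entry of the permutation into P by Schensted row insertion, recording in Q the position of each new cell.

After inserting 5: P = [[5]].
After inserting 4: P = [[4], [5]].
After inserting 6: P = [[4, 6], [5]].
After inserting 1: P = [[1, 6], [4], [5]].
After inserting 3: P = [[1, 3], [4, 6], [5]].
After inserting 2: P = [[1, 2], [3, 6], [4], [5]].

So P = [[1, 2], [3, 6], [4], [5]], Q = [[1, 3], [2, 5], [4], [6]].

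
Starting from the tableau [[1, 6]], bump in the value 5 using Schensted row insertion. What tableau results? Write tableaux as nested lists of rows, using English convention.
In row 1, 5 replaces 6 (the leftmost entry greater than 5); 6 is bumped to row 2. 6 starts a new row 2. The new tableau is [[1, 5], [6]].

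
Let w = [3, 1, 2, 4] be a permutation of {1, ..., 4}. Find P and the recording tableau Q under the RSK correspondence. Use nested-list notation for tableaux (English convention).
P = [[1, 2, 4], [3]], Q = [[1, 3, 4], [2]]

Insert each entry of the permutation into P by Schensted row insertion, recording in Q the position of each new cell.

Insert 3: appended to row 1. P = [[3]].
Insert 1: 1 bumps 3 from row 1; 3 starts row 2. P = [[1], [3]].
Insert 2: appended to row 1. P = [[1, 2], [3]].
Insert 4: appended to row 1. P = [[1, 2, 4], [3]].

So P = [[1, 2, 4], [3]], Q = [[1, 3, 4], [2]].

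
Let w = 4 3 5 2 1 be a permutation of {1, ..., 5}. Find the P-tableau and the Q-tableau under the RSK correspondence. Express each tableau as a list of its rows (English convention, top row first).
P = [[1, 5], [2], [3], [4]], Q = [[1, 3], [2], [4], [5]]

Insert each entry of the permutation into P by Schensted row insertion, recording in Q the position of each new cell.

Insert 4: appended to row 1. P = [[4]], Q = [[1]].
Insert 3: 3 bumps 4 from row 1; 4 starts row 2. P = [[3], [4]], Q = [[1], [2]].
Insert 5: appended to row 1. P = [[3, 5], [4]], Q = [[1, 3], [2]].
Insert 2: 2 bumps 3 from row 1; 3 bumps 4 from row 2; 4 starts row 3. P = [[2, 5], [3], [4]], Q = [[1, 3], [2], [4]].
Insert 1: 1 bumps 2 from row 1; 2 bumps 3 from row 2; 3 bumps 4 from row 3; 4 starts row 4. P = [[1, 5], [2], [3], [4]], Q = [[1, 3], [2], [4], [5]].

So P = [[1, 5], [2], [3], [4]], Q = [[1, 3], [2], [4], [5]].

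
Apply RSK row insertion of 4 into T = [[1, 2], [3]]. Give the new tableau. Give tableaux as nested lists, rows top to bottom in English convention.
[[1, 2, 4], [3]]

4 is larger than every entry of row 1, so it is appended to row 1. The new tableau is [[1, 2, 4], [3]].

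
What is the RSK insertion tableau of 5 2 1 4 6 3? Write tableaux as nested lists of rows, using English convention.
Insert 5: appended to row 1. P = [[5]].
Insert 2: 2 bumps 5 from row 1; 5 starts row 2. P = [[2], [5]].
Insert 1: 1 bumps 2 from row 1; 2 bumps 5 from row 2; 5 starts row 3. P = [[1], [2], [5]].
Insert 4: appended to row 1. P = [[1, 4], [2], [5]].
Insert 6: appended to row 1. P = [[1, 4, 6], [2], [5]].
Insert 3: 3 bumps 4 from row 1; 4 appends to row 2. P = [[1, 3, 6], [2, 4], [5]].

So P = [[1, 3, 6], [2, 4], [5]].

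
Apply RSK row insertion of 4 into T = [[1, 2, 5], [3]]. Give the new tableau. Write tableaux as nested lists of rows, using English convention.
[[1, 2, 4], [3, 5]]

In row 1, 4 replaces 5 (the leftmost entry greater than 4); 5 is bumped to row 2. 5 is appended to row 2. The new tableau is [[1, 2, 4], [3, 5]].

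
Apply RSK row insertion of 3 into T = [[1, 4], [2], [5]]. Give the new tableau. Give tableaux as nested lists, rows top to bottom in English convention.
[[1, 3], [2, 4], [5]]

In row 1, 3 replaces 4 (the leftmost entry greater than 3); 4 is bumped to row 2. 4 is appended to row 2. The new tableau is [[1, 3], [2, 4], [5]].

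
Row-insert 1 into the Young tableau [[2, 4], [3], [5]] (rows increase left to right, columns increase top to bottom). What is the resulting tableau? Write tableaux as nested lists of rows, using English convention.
[[1, 4], [2], [3], [5]]

In row 1, 1 replaces 2 (the leftmost entry greater than 1); 2 is bumped to row 2. In row 2, 2 replaces 3 (the leftmost entry greater than 2); 3 is bumped to row 3. In row 3, 3 replaces 5 (the leftmost entry greater than 3); 5 is bumped to row 4. 5 starts a new row 4. The new tableau is [[1, 4], [2], [3], [5]].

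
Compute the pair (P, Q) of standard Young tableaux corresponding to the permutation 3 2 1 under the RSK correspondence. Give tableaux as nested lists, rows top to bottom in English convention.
P = [[1], [2], [3]], Q = [[1], [2], [3]]

Insert each entry of the permutation into P by Schensted row insertion, recording in Q the position of each new cell.

After inserting 3: P = [[3]].
After inserting 2: P = [[2], [3]].
After inserting 1: P = [[1], [2], [3]].

So P = [[1], [2], [3]], Q = [[1], [2], [3]].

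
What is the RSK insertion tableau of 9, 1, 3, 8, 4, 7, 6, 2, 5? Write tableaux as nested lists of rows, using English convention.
Insert 9: appended to row 1. P = [[9]].
Insert 1: 1 bumps 9 from row 1; 9 starts row 2. P = [[1], [9]].
Insert 3: appended to row 1. P = [[1, 3], [9]].
Insert 8: appended to row 1. P = [[1, 3, 8], [9]].
Insert 4: 4 bumps 8 from row 1; 8 bumps 9 from row 2; 9 starts row 3. P = [[1, 3, 4], [8], [9]].
Insert 7: appended to row 1. P = [[1, 3, 4, 7], [8], [9]].
Insert 6: 6 bumps 7 from row 1; 7 bumps 8 from row 2; 8 bumps 9 from row 3; 9 starts row 4. P = [[1, 3, 4, 6], [7], [8], [9]].
Insert 2: 2 bumps 3 from row 1; 3 bumps 7 from row 2; 7 bumps 8 from row 3; 8 bumps 9 from row 4; 9 starts row 5. P = [[1, 2, 4, 6], [3], [7], [8], [9]].
Insert 5: 5 bumps 6 from row 1; 6 appends to row 2. P = [[1, 2, 4, 5], [3, 6], [7], [8], [9]].

So P = [[1, 2, 4, 5], [3, 6], [7], [8], [9]].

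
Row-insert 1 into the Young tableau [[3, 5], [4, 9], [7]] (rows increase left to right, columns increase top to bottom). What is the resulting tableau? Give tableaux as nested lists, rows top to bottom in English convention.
In row 1, 1 replaces 3 (the leftmost entry greater than 1); 3 is bumped to row 2. In row 2, 3 replaces 4 (the leftmost entry greater than 3); 4 is bumped to row 3. In row 3, 4 replaces 7 (the leftmost entry greater than 4); 7 is bumped to row 4. 7 starts a new row 4. The new tableau is [[1, 5], [3, 9], [4], [7]].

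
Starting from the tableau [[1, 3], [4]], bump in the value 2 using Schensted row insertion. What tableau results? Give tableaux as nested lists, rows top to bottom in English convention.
In row 1, 2 replaces 3 (the leftmost entry greater than 2); 3 is bumped to row 2. In row 2, 3 replaces 4 (the leftmost entry greater than 3); 4 is bumped to row 3. 4 starts a new row 3. The new tableau is [[1, 2], [3], [4]].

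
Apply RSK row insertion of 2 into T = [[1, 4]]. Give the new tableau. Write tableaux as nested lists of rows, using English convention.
In row 1, 2 replaces 4 (the leftmost entry greater than 2); 4 is bumped to row 2. 4 starts a new row 2. The new tableau is [[1, 2], [4]].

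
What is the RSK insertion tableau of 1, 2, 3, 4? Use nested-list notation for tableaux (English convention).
P = [[1, 2, 3, 4]]

Insert 1: appended to row 1. P = [[1]].
Insert 2: appended to row 1. P = [[1, 2]].
Insert 3: appended to row 1. P = [[1, 2, 3]].
Insert 4: appended to row 1. P = [[1, 2, 3, 4]].

So P = [[1, 2, 3, 4]].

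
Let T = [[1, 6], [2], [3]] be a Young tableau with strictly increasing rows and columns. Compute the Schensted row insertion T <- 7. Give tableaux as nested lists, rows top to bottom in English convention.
7 is larger than every entry of row 1, so it is appended to row 1. The new tableau is [[1, 6, 7], [2], [3]].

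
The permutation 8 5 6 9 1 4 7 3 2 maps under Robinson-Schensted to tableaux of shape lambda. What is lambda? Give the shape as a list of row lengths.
[3, 3, 1, 1, 1]

Row-insert each entry into an empty tableau.

After inserting 8: P = [[8]].
After inserting 5: P = [[5], [8]].
After inserting 6: P = [[5, 6], [8]].
After inserting 9: P = [[5, 6, 9], [8]].
After inserting 1: P = [[1, 6, 9], [5], [8]].
After inserting 4: P = [[1, 4, 9], [5, 6], [8]].
After inserting 7: P = [[1, 4, 7], [5, 6, 9], [8]].
After inserting 3: P = [[1, 3, 7], [4, 6, 9], [5], [8]].
After inserting 2: P = [[1, 2, 7], [3, 6, 9], [4], [5], [8]].

The final insertion tableau P = [[1, 2, 7], [3, 6, 9], [4], [5], [8]] has shape [3, 3, 1, 1, 1].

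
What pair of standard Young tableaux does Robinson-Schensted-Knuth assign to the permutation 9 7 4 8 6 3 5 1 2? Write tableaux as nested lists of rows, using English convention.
P = [[1, 2], [3, 5], [4, 6], [7, 8], [9]], Q = [[1, 4], [2, 5], [3, 7], [6, 9], [8]]

Insert each entry of the permutation into P by Schensted row insertion, recording in Q the position of each new cell.

Insert 9: appended to row 1. P = [[9]].
Insert 7: 7 bumps 9 from row 1; 9 starts row 2. P = [[7], [9]].
Insert 4: 4 bumps 7 from row 1; 7 bumps 9 from row 2; 9 starts row 3. P = [[4], [7], [9]].
Insert 8: appended to row 1. P = [[4, 8], [7], [9]].
Insert 6: 6 bumps 8 from row 1; 8 appends to row 2. P = [[4, 6], [7, 8], [9]].
Insert 3: 3 bumps 4 from row 1; 4 bumps 7 from row 2; 7 bumps 9 from row 3; 9 starts row 4. P = [[3, 6], [4, 8], [7], [9]].
Insert 5: 5 bumps 6 from row 1; 6 bumps 8 from row 2; 8 appends to row 3. P = [[3, 5], [4, 6], [7, 8], [9]].
Insert 1: 1 bumps 3 from row 1; 3 bumps 4 from row 2; 4 bumps 7 from row 3; 7 bumps 9 from row 4; 9 starts row 5. P = [[1, 5], [3, 6], [4, 8], [7], [9]].
Insert 2: 2 bumps 5 from row 1; 5 bumps 6 from row 2; 6 bumps 8 from row 3; 8 appends to row 4. P = [[1, 2], [3, 5], [4, 6], [7, 8], [9]].

So P = [[1, 2], [3, 5], [4, 6], [7, 8], [9]], Q = [[1, 4], [2, 5], [3, 7], [6, 9], [8]].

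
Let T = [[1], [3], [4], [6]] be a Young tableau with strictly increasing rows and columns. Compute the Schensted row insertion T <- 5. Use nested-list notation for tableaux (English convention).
[[1, 5], [3], [4], [6]]

5 is larger than every entry of row 1, so it is appended to row 1. The new tableau is [[1, 5], [3], [4], [6]].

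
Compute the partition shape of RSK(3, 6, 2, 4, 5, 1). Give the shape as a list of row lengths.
[3, 2, 1]

Row-insert each entry into an empty tableau.

After inserting 3: P = [[3]].
After inserting 6: P = [[3, 6]].
After inserting 2: P = [[2, 6], [3]].
After inserting 4: P = [[2, 4], [3, 6]].
After inserting 5: P = [[2, 4, 5], [3, 6]].
After inserting 1: P = [[1, 4, 5], [2, 6], [3]].

The final insertion tableau P = [[1, 4, 5], [2, 6], [3]] has shape [3, 2, 1].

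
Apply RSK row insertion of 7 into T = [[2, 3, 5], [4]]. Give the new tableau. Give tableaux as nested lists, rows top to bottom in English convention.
7 is larger than every entry of row 1, so it is appended to row 1. The new tableau is [[2, 3, 5, 7], [4]].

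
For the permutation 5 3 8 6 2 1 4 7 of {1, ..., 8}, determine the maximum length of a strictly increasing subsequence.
3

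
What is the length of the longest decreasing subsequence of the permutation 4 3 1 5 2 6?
3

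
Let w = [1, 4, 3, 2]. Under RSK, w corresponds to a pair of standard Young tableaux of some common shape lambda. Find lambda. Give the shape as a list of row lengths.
[2, 1, 1]

Row-insert each entry into an empty tableau.

After inserting 1: P = [[1]].
After inserting 4: P = [[1, 4]].
After inserting 3: P = [[1, 3], [4]].
After inserting 2: P = [[1, 2], [3], [4]].

The final insertion tableau P = [[1, 2], [3], [4]] has shape [2, 1, 1].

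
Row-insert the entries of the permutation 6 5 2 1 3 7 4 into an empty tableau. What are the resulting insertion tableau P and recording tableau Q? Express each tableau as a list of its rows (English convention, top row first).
P = [[1, 3, 4], [2, 7], [5], [6]], Q = [[1, 5, 6], [2, 7], [3], [4]]

Insert each entry of the permutation into P by Schensted row insertion, recording in Q the position of each new cell.

After inserting 6: P = [[6]].
After inserting 5: P = [[5], [6]].
After inserting 2: P = [[2], [5], [6]].
After inserting 1: P = [[1], [2], [5], [6]].
After inserting 3: P = [[1, 3], [2], [5], [6]].
After inserting 7: P = [[1, 3, 7], [2], [5], [6]].
After inserting 4: P = [[1, 3, 4], [2, 7], [5], [6]].

So P = [[1, 3, 4], [2, 7], [5], [6]], Q = [[1, 5, 6], [2, 7], [3], [4]].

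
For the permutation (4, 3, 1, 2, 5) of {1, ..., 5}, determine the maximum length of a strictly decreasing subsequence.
3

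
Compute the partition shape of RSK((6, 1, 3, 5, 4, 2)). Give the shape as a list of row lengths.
Row-insert each entry into an empty tableau.

After inserting 6: P = [[6]].
After inserting 1: P = [[1], [6]].
After inserting 3: P = [[1, 3], [6]].
After inserting 5: P = [[1, 3, 5], [6]].
After inserting 4: P = [[1, 3, 4], [5], [6]].
After inserting 2: P = [[1, 2, 4], [3], [5], [6]].

The final insertion tableau P = [[1, 2, 4], [3], [5], [6]] has shape [3, 1, 1, 1].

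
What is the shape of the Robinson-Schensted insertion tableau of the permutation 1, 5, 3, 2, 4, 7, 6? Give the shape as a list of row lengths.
[4, 2, 1]

Row-insert each entry into an empty tableau.

After inserting 1: P = [[1]].
After inserting 5: P = [[1, 5]].
After inserting 3: P = [[1, 3], [5]].
After inserting 2: P = [[1, 2], [3], [5]].
After inserting 4: P = [[1, 2, 4], [3], [5]].
After inserting 7: P = [[1, 2, 4, 7], [3], [5]].
After inserting 6: P = [[1, 2, 4, 6], [3, 7], [5]].

The final insertion tableau P = [[1, 2, 4, 6], [3, 7], [5]] has shape [4, 2, 1].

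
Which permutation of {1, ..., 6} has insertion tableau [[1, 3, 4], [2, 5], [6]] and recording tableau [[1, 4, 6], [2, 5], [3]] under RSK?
Reverse the RSK construction: for i from n down to 1, find the cell of Q containing i, remove the entry at that cell from P, and reverse-bump it up through P; the value ejected from row 1 is w(i).

Step i=6: Q has 6 at row 1, column 3; remove that cell from P, ejecting 4. So w(6) = 4. P is now [[1, 3], [2, 5], [6]].
Step i=5: Q has 5 at row 2, column 2; remove 5 from row 2 of P and reverse-bump: 5 enters row 1 and ejects 3. So w(5) = 3. P is now [[1, 5], [2], [6]].
Step i=4: Q has 4 at row 1, column 2; remove that cell from P, ejecting 5. So w(4) = 5. P is now [[1], [2], [6]].
Step i=3: Q has 3 at row 3, column 1; remove 6 from row 3 of P and reverse-bump: 6 enters row 2 and ejects 2; 2 enters row 1 and ejects 1. So w(3) = 1. P is now [[2], [6]].
Step i=2: Q has 2 at row 2, column 1; remove 6 from row 2 of P and reverse-bump: 6 enters row 1 and ejects 2. So w(2) = 2. P is now [[6]].
Step i=1: Q has 1 at row 1, column 1; remove that cell from P, ejecting 6. So w(1) = 6. P is now [].

So w = 6 2 1 5 3 4.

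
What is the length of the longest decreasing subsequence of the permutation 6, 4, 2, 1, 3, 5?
4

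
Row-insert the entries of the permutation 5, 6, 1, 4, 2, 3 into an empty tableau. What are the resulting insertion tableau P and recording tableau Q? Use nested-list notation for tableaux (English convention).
Insert each entry of the permutation into P by Schensted row insertion, recording in Q the position of each new cell.

After inserting 5: P = [[5]].
After inserting 6: P = [[5, 6]].
After inserting 1: P = [[1, 6], [5]].
After inserting 4: P = [[1, 4], [5, 6]].
After inserting 2: P = [[1, 2], [4, 6], [5]].
After inserting 3: P = [[1, 2, 3], [4, 6], [5]].

So P = [[1, 2, 3], [4, 6], [5]], Q = [[1, 2, 6], [3, 4], [5]].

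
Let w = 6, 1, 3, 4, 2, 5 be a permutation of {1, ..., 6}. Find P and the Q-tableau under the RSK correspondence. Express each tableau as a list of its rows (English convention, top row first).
Insert each entry of the permutation into P by Schensted row insertion, recording in Q the position of each new cell.

Insert 6: appended to row 1. P = [[6]], Q = [[1]].
Insert 1: 1 bumps 6 from row 1; 6 starts row 2. P = [[1], [6]], Q = [[1], [2]].
Insert 3: appended to row 1. P = [[1, 3], [6]], Q = [[1, 3], [2]].
Insert 4: appended to row 1. P = [[1, 3, 4], [6]], Q = [[1, 3, 4], [2]].
Insert 2: 2 bumps 3 from row 1; 3 bumps 6 from row 2; 6 starts row 3. P = [[1, 2, 4], [3], [6]], Q = [[1, 3, 4], [2], [5]].
Insert 5: appended to row 1. P = [[1, 2, 4, 5], [3], [6]], Q = [[1, 3, 4, 6], [2], [5]].

So P = [[1, 2, 4, 5], [3], [6]], Q = [[1, 3, 4, 6], [2], [5]].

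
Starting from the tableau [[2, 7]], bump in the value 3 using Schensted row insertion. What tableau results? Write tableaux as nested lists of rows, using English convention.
In row 1, 3 replaces 7 (the leftmost entry greater than 3); 7 is bumped to row 2. 7 starts a new row 2. The new tableau is [[2, 3], [7]].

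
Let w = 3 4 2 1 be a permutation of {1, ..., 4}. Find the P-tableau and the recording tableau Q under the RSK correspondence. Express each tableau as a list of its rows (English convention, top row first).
Insert each entry of the permutation into P by Schensted row insertion, recording in Q the position of each new cell.

Insert 3: appended to row 1. P = [[3]], Q = [[1]].
Insert 4: appended to row 1. P = [[3, 4]], Q = [[1, 2]].
Insert 2: 2 bumps 3 from row 1; 3 starts row 2. P = [[2, 4], [3]], Q = [[1, 2], [3]].
Insert 1: 1 bumps 2 from row 1; 2 bumps 3 from row 2; 3 starts row 3. P = [[1, 4], [2], [3]], Q = [[1, 2], [3], [4]].

So P = [[1, 4], [2], [3]], Q = [[1, 2], [3], [4]].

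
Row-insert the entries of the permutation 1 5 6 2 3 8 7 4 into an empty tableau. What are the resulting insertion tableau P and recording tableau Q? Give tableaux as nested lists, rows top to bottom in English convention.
P = [[1, 2, 3, 4], [5, 6, 7], [8]], Q = [[1, 2, 3, 6], [4, 5, 7], [8]]

Insert each entry of the permutation into P by Schensted row insertion, recording in Q the position of each new cell.

Insert 1: appended to row 1. P = [[1]].
Insert 5: appended to row 1. P = [[1, 5]].
Insert 6: appended to row 1. P = [[1, 5, 6]].
Insert 2: 2 bumps 5 from row 1; 5 starts row 2. P = [[1, 2, 6], [5]].
Insert 3: 3 bumps 6 from row 1; 6 appends to row 2. P = [[1, 2, 3], [5, 6]].
Insert 8: appended to row 1. P = [[1, 2, 3, 8], [5, 6]].
Insert 7: 7 bumps 8 from row 1; 8 appends to row 2. P = [[1, 2, 3, 7], [5, 6, 8]].
Insert 4: 4 bumps 7 from row 1; 7 bumps 8 from row 2; 8 starts row 3. P = [[1, 2, 3, 4], [5, 6, 7], [8]].

So P = [[1, 2, 3, 4], [5, 6, 7], [8]], Q = [[1, 2, 3, 6], [4, 5, 7], [8]].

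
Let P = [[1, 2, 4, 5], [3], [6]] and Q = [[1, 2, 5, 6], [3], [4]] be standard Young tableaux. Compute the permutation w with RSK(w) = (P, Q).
Reverse the RSK construction: for i from n down to 1, find the cell of Q containing i, remove the entry at that cell from P, and reverse-bump it up through P; the value ejected from row 1 is w(i).

Step i=6: Q has 6 at row 1, column 4; remove that cell from P, ejecting 5. So w(6) = 5. P is now [[1, 2, 4], [3], [6]].
Step i=5: Q has 5 at row 1, column 3; remove that cell from P, ejecting 4. So w(5) = 4. P is now [[1, 2], [3], [6]].
Step i=4: Q has 4 at row 3, column 1; remove 6 from row 3 of P and reverse-bump: 6 enters row 2 and ejects 3; 3 enters row 1 and ejects 2. So w(4) = 2. P is now [[1, 3], [6]].
Step i=3: Q has 3 at row 2, column 1; remove 6 from row 2 of P and reverse-bump: 6 enters row 1 and ejects 3. So w(3) = 3. P is now [[1, 6]].
Step i=2: Q has 2 at row 1, column 2; remove that cell from P, ejecting 6. So w(2) = 6. P is now [[1]].
Step i=1: Q has 1 at row 1, column 1; remove that cell from P, ejecting 1. So w(1) = 1. P is now [].

So w = 1 6 3 2 4 5.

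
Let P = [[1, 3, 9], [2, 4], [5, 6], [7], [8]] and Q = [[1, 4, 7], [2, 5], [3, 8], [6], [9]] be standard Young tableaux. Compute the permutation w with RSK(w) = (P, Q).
8 5 2 7 6 1 9 4 3

Reverse the RSK construction: for i from n down to 1, find the cell of Q containing i, remove the entry at that cell from P, and reverse-bump it up through P; the value ejected from row 1 is w(i).

Step i=9: Q has 9 at row 5, column 1; remove 8 from row 5 of P and reverse-bump: 8 enters row 4 and ejects 7; 7 enters row 3 and ejects 6; 6 enters row 2 and ejects 4; 4 enters row 1 and ejects 3. So w(9) = 3. P is now [[1, 4, 9], [2, 6], [5, 7], [8]].
Step i=8: Q has 8 at row 3, column 2; remove 7 from row 3 of P and reverse-bump: 7 enters row 2 and ejects 6; 6 enters row 1 and ejects 4. So w(8) = 4. P is now [[1, 6, 9], [2, 7], [5], [8]].
Step i=7: Q has 7 at row 1, column 3; remove that cell from P, ejecting 9. So w(7) = 9. P is now [[1, 6], [2, 7], [5], [8]].
Step i=6: Q has 6 at row 4, column 1; remove 8 from row 4 of P and reverse-bump: 8 enters row 3 and ejects 5; 5 enters row 2 and ejects 2; 2 enters row 1 and ejects 1. So w(6) = 1. P is now [[2, 6], [5, 7], [8]].
Step i=5: Q has 5 at row 2, column 2; remove 7 from row 2 of P and reverse-bump: 7 enters row 1 and ejects 6. So w(5) = 6. P is now [[2, 7], [5], [8]].
Step i=4: Q has 4 at row 1, column 2; remove that cell from P, ejecting 7. So w(4) = 7. P is now [[2], [5], [8]].
Step i=3: Q has 3 at row 3, column 1; remove 8 from row 3 of P and reverse-bump: 8 enters row 2 and ejects 5; 5 enters row 1 and ejects 2. So w(3) = 2. P is now [[5], [8]].
Step i=2: Q has 2 at row 2, column 1; remove 8 from row 2 of P and reverse-bump: 8 enters row 1 and ejects 5. So w(2) = 5. P is now [[8]].
Step i=1: Q has 1 at row 1, column 1; remove that cell from P, ejecting 8. So w(1) = 8. P is now [].

So w = 8 5 2 7 6 1 9 4 3.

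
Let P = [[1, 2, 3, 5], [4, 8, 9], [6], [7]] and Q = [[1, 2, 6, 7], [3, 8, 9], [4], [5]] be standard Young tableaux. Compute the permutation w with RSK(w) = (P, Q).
1 7 6 4 2 8 9 3 5

Reverse the RSK construction: for i from n down to 1, find the cell of Q containing i, remove the entry at that cell from P, and reverse-bump it up through P; the value ejected from row 1 is w(i).

Step i=9: Q has 9 at row 2, column 3; remove 9 from row 2 of P and reverse-bump: 9 enters row 1 and ejects 5. So w(9) = 5. P is now [[1, 2, 3, 9], [4, 8], [6], [7]].
Step i=8: Q has 8 at row 2, column 2; remove 8 from row 2 of P and reverse-bump: 8 enters row 1 and ejects 3. So w(8) = 3. P is now [[1, 2, 8, 9], [4], [6], [7]].
Step i=7: Q has 7 at row 1, column 4; remove that cell from P, ejecting 9. So w(7) = 9. P is now [[1, 2, 8], [4], [6], [7]].
Step i=6: Q has 6 at row 1, column 3; remove that cell from P, ejecting 8. So w(6) = 8. P is now [[1, 2], [4], [6], [7]].
Step i=5: Q has 5 at row 4, column 1; remove 7 from row 4 of P and reverse-bump: 7 enters row 3 and ejects 6; 6 enters row 2 and ejects 4; 4 enters row 1 and ejects 2. So w(5) = 2. P is now [[1, 4], [6], [7]].
Step i=4: Q has 4 at row 3, column 1; remove 7 from row 3 of P and reverse-bump: 7 enters row 2 and ejects 6; 6 enters row 1 and ejects 4. So w(4) = 4. P is now [[1, 6], [7]].
Step i=3: Q has 3 at row 2, column 1; remove 7 from row 2 of P and reverse-bump: 7 enters row 1 and ejects 6. So w(3) = 6. P is now [[1, 7]].
Step i=2: Q has 2 at row 1, column 2; remove that cell from P, ejecting 7. So w(2) = 7. P is now [[1]].
Step i=1: Q has 1 at row 1, column 1; remove that cell from P, ejecting 1. So w(1) = 1. P is now [].

So w = 1 7 6 4 2 8 9 3 5.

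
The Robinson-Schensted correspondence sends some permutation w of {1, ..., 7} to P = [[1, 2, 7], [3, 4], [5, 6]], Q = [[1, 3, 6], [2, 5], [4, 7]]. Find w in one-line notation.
5 3 6 1 4 7 2

Reverse the RSK construction: for i from n down to 1, find the cell of Q containing i, remove the entry at that cell from P, and reverse-bump it up through P; the value ejected from row 1 is w(i).

Step i=7: Q has 7 at row 3, column 2; remove 6 from row 3 of P and reverse-bump: 6 enters row 2 and ejects 4; 4 enters row 1 and ejects 2. So w(7) = 2. P is now [[1, 4, 7], [3, 6], [5]].
Step i=6: Q has 6 at row 1, column 3; remove that cell from P, ejecting 7. So w(6) = 7. P is now [[1, 4], [3, 6], [5]].
Step i=5: Q has 5 at row 2, column 2; remove 6 from row 2 of P and reverse-bump: 6 enters row 1 and ejects 4. So w(5) = 4. P is now [[1, 6], [3], [5]].
Step i=4: Q has 4 at row 3, column 1; remove 5 from row 3 of P and reverse-bump: 5 enters row 2 and ejects 3; 3 enters row 1 and ejects 1. So w(4) = 1. P is now [[3, 6], [5]].
Step i=3: Q has 3 at row 1, column 2; remove that cell from P, ejecting 6. So w(3) = 6. P is now [[3], [5]].
Step i=2: Q has 2 at row 2, column 1; remove 5 from row 2 of P and reverse-bump: 5 enters row 1 and ejects 3. So w(2) = 3. P is now [[5]].
Step i=1: Q has 1 at row 1, column 1; remove that cell from P, ejecting 5. So w(1) = 5. P is now [].

So w = 5 3 6 1 4 7 2.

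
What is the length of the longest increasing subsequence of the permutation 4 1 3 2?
2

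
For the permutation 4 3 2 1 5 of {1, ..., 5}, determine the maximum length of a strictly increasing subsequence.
2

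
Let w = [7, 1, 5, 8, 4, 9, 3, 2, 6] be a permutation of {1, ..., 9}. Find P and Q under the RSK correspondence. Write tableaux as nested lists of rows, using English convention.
P = [[1, 2, 6, 9], [3, 8], [4], [5], [7]], Q = [[1, 3, 4, 6], [2, 9], [5], [7], [8]]

Insert each entry of the permutation into P by Schensted row insertion, recording in Q the position of each new cell.

Insert 7: appended to row 1. P = [[7]], Q = [[1]].
Insert 1: 1 bumps 7 from row 1; 7 starts row 2. P = [[1], [7]], Q = [[1], [2]].
Insert 5: appended to row 1. P = [[1, 5], [7]], Q = [[1, 3], [2]].
Insert 8: appended to row 1. P = [[1, 5, 8], [7]], Q = [[1, 3, 4], [2]].
Insert 4: 4 bumps 5 from row 1; 5 bumps 7 from row 2; 7 starts row 3. P = [[1, 4, 8], [5], [7]], Q = [[1, 3, 4], [2], [5]].
Insert 9: appended to row 1. P = [[1, 4, 8, 9], [5], [7]], Q = [[1, 3, 4, 6], [2], [5]].
Insert 3: 3 bumps 4 from row 1; 4 bumps 5 from row 2; 5 bumps 7 from row 3; 7 starts row 4. P = [[1, 3, 8, 9], [4], [5], [7]], Q = [[1, 3, 4, 6], [2], [5], [7]].
Insert 2: 2 bumps 3 from row 1; 3 bumps 4 from row 2; 4 bumps 5 from row 3; 5 bumps 7 from row 4; 7 starts row 5. P = [[1, 2, 8, 9], [3], [4], [5], [7]], Q = [[1, 3, 4, 6], [2], [5], [7], [8]].
Insert 6: 6 bumps 8 from row 1; 8 appends to row 2. P = [[1, 2, 6, 9], [3, 8], [4], [5], [7]], Q = [[1, 3, 4, 6], [2, 9], [5], [7], [8]].

So P = [[1, 2, 6, 9], [3, 8], [4], [5], [7]], Q = [[1, 3, 4, 6], [2, 9], [5], [7], [8]].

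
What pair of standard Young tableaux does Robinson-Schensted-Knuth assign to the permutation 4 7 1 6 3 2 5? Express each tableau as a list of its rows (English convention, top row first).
P = [[1, 2, 5], [3, 6], [4], [7]], Q = [[1, 2, 7], [3, 4], [5], [6]]

Insert each entry of the permutation into P by Schensted row insertion, recording in Q the position of each new cell.

Insert 4: appended to row 1. P = [[4]], Q = [[1]].
Insert 7: appended to row 1. P = [[4, 7]], Q = [[1, 2]].
Insert 1: 1 bumps 4 from row 1; 4 starts row 2. P = [[1, 7], [4]], Q = [[1, 2], [3]].
Insert 6: 6 bumps 7 from row 1; 7 appends to row 2. P = [[1, 6], [4, 7]], Q = [[1, 2], [3, 4]].
Insert 3: 3 bumps 6 from row 1; 6 bumps 7 from row 2; 7 starts row 3. P = [[1, 3], [4, 6], [7]], Q = [[1, 2], [3, 4], [5]].
Insert 2: 2 bumps 3 from row 1; 3 bumps 4 from row 2; 4 bumps 7 from row 3; 7 starts row 4. P = [[1, 2], [3, 6], [4], [7]], Q = [[1, 2], [3, 4], [5], [6]].
Insert 5: appended to row 1. P = [[1, 2, 5], [3, 6], [4], [7]], Q = [[1, 2, 7], [3, 4], [5], [6]].

So P = [[1, 2, 5], [3, 6], [4], [7]], Q = [[1, 2, 7], [3, 4], [5], [6]].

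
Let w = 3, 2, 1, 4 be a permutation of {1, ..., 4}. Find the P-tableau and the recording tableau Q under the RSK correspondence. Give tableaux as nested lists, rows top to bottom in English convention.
Insert each entry of the permutation into P by Schensted row insertion, recording in Q the position of each new cell.

Insert 3: appended to row 1. P = [[3]], Q = [[1]].
Insert 2: 2 bumps 3 from row 1; 3 starts row 2. P = [[2], [3]], Q = [[1], [2]].
Insert 1: 1 bumps 2 from row 1; 2 bumps 3 from row 2; 3 starts row 3. P = [[1], [2], [3]], Q = [[1], [2], [3]].
Insert 4: appended to row 1. P = [[1, 4], [2], [3]], Q = [[1, 4], [2], [3]].

So P = [[1, 4], [2], [3]], Q = [[1, 4], [2], [3]].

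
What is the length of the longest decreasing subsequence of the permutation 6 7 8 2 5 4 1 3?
4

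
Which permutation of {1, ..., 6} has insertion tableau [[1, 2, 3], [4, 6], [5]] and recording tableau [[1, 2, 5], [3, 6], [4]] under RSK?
1 5 4 2 6 3

Reverse the RSK construction: for i from n down to 1, find the cell of Q containing i, remove the entry at that cell from P, and reverse-bump it up through P; the value ejected from row 1 is w(i).

Step i=6: Q has 6 at row 2, column 2; remove 6 from row 2 of P and reverse-bump: 6 enters row 1 and ejects 3. So w(6) = 3. P is now [[1, 2, 6], [4], [5]].
Step i=5: Q has 5 at row 1, column 3; remove that cell from P, ejecting 6. So w(5) = 6. P is now [[1, 2], [4], [5]].
Step i=4: Q has 4 at row 3, column 1; remove 5 from row 3 of P and reverse-bump: 5 enters row 2 and ejects 4; 4 enters row 1 and ejects 2. So w(4) = 2. P is now [[1, 4], [5]].
Step i=3: Q has 3 at row 2, column 1; remove 5 from row 2 of P and reverse-bump: 5 enters row 1 and ejects 4. So w(3) = 4. P is now [[1, 5]].
Step i=2: Q has 2 at row 1, column 2; remove that cell from P, ejecting 5. So w(2) = 5. P is now [[1]].
Step i=1: Q has 1 at row 1, column 1; remove that cell from P, ejecting 1. So w(1) = 1. P is now [].

So w = 1 5 4 2 6 3.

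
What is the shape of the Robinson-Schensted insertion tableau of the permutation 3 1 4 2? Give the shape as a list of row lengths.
[2, 2]

RSK row insertion gives P = [[1, 2], [3, 4]], which has shape [2, 2].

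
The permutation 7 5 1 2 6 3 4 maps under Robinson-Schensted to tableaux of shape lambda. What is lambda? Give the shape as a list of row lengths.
[4, 2, 1]

Row-insert each entry into an empty tableau.

After inserting 7: P = [[7]].
After inserting 5: P = [[5], [7]].
After inserting 1: P = [[1], [5], [7]].
After inserting 2: P = [[1, 2], [5], [7]].
After inserting 6: P = [[1, 2, 6], [5], [7]].
After inserting 3: P = [[1, 2, 3], [5, 6], [7]].
After inserting 4: P = [[1, 2, 3, 4], [5, 6], [7]].

The final insertion tableau P = [[1, 2, 3, 4], [5, 6], [7]] has shape [4, 2, 1].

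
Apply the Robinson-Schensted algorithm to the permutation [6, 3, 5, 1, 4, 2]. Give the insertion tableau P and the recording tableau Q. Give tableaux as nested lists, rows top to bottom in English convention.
P = [[1, 2], [3, 4], [5], [6]], Q = [[1, 3], [2, 5], [4], [6]]

Insert each entry of the permutation into P by Schensted row insertion, recording in Q the position of each new cell.

Insert 6: appended to row 1. P = [[6]].
Insert 3: 3 bumps 6 from row 1; 6 starts row 2. P = [[3], [6]].
Insert 5: appended to row 1. P = [[3, 5], [6]].
Insert 1: 1 bumps 3 from row 1; 3 bumps 6 from row 2; 6 starts row 3. P = [[1, 5], [3], [6]].
Insert 4: 4 bumps 5 from row 1; 5 appends to row 2. P = [[1, 4], [3, 5], [6]].
Insert 2: 2 bumps 4 from row 1; 4 bumps 5 from row 2; 5 bumps 6 from row 3; 6 starts row 4. P = [[1, 2], [3, 4], [5], [6]].

So P = [[1, 2], [3, 4], [5], [6]], Q = [[1, 3], [2, 5], [4], [6]].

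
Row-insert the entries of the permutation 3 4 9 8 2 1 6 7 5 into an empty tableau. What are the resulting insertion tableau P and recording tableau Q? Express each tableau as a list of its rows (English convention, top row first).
P = [[1, 4, 5, 7], [2, 6], [3, 8], [9]], Q = [[1, 2, 3, 8], [4, 7], [5, 9], [6]]

Insert each entry of the permutation into P by Schensted row insertion, recording in Q the position of each new cell.

Insert 3: appended to row 1. P = [[3]].
Insert 4: appended to row 1. P = [[3, 4]].
Insert 9: appended to row 1. P = [[3, 4, 9]].
Insert 8: 8 bumps 9 from row 1; 9 starts row 2. P = [[3, 4, 8], [9]].
Insert 2: 2 bumps 3 from row 1; 3 bumps 9 from row 2; 9 starts row 3. P = [[2, 4, 8], [3], [9]].
Insert 1: 1 bumps 2 from row 1; 2 bumps 3 from row 2; 3 bumps 9 from row 3; 9 starts row 4. P = [[1, 4, 8], [2], [3], [9]].
Insert 6: 6 bumps 8 from row 1; 8 appends to row 2. P = [[1, 4, 6], [2, 8], [3], [9]].
Insert 7: appended to row 1. P = [[1, 4, 6, 7], [2, 8], [3], [9]].
Insert 5: 5 bumps 6 from row 1; 6 bumps 8 from row 2; 8 appends to row 3. P = [[1, 4, 5, 7], [2, 6], [3, 8], [9]].

So P = [[1, 4, 5, 7], [2, 6], [3, 8], [9]], Q = [[1, 2, 3, 8], [4, 7], [5, 9], [6]].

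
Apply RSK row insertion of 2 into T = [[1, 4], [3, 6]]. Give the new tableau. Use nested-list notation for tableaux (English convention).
In row 1, 2 replaces 4 (the leftmost entry greater than 2); 4 is bumped to row 2. In row 2, 4 replaces 6 (the leftmost entry greater than 4); 6 is bumped to row 3. 6 starts a new row 3. The new tableau is [[1, 2], [3, 4], [6]].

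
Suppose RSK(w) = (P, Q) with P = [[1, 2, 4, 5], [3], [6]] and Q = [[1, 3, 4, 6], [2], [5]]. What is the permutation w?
6 1 3 4 2 5

Reverse the RSK construction: for i from n down to 1, find the cell of Q containing i, remove the entry at that cell from P, and reverse-bump it up through P; the value ejected from row 1 is w(i).

Step i=6: Q has 6 at row 1, column 4; remove that cell from P, ejecting 5. So w(6) = 5. P is now [[1, 2, 4], [3], [6]].
Step i=5: Q has 5 at row 3, column 1; remove 6 from row 3 of P and reverse-bump: 6 enters row 2 and ejects 3; 3 enters row 1 and ejects 2. So w(5) = 2. P is now [[1, 3, 4], [6]].
Step i=4: Q has 4 at row 1, column 3; remove that cell from P, ejecting 4. So w(4) = 4. P is now [[1, 3], [6]].
Step i=3: Q has 3 at row 1, column 2; remove that cell from P, ejecting 3. So w(3) = 3. P is now [[1], [6]].
Step i=2: Q has 2 at row 2, column 1; remove 6 from row 2 of P and reverse-bump: 6 enters row 1 and ejects 1. So w(2) = 1. P is now [[6]].
Step i=1: Q has 1 at row 1, column 1; remove that cell from P, ejecting 6. So w(1) = 6. P is now [].

So w = 6 1 3 4 2 5.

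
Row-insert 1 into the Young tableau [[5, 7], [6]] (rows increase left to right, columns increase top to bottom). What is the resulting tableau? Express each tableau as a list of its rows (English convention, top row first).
In row 1, 1 replaces 5 (the leftmost entry greater than 1); 5 is bumped to row 2. In row 2, 5 replaces 6 (the leftmost entry greater than 5); 6 is bumped to row 3. 6 starts a new row 3. The new tableau is [[1, 7], [5], [6]].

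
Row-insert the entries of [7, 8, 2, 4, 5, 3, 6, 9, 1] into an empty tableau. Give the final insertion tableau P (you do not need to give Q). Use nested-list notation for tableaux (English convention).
P = [[1, 3, 5, 6, 9], [2, 8], [4], [7]]

After inserting 7: P = [[7]].
After inserting 8: P = [[7, 8]].
After inserting 2: P = [[2, 8], [7]].
After inserting 4: P = [[2, 4], [7, 8]].
After inserting 5: P = [[2, 4, 5], [7, 8]].
After inserting 3: P = [[2, 3, 5], [4, 8], [7]].
After inserting 6: P = [[2, 3, 5, 6], [4, 8], [7]].
After inserting 9: P = [[2, 3, 5, 6, 9], [4, 8], [7]].
After inserting 1: P = [[1, 3, 5, 6, 9], [2, 8], [4], [7]].

So P = [[1, 3, 5, 6, 9], [2, 8], [4], [7]].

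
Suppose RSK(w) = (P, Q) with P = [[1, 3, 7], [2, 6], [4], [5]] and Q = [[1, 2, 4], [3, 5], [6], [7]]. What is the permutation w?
5 6 2 7 4 3 1

Reverse the RSK construction: for i from n down to 1, find the cell of Q containing i, remove the entry at that cell from P, and reverse-bump it up through P; the value ejected from row 1 is w(i).

Step i=7: Q has 7 at row 4, column 1; remove 5 from row 4 of P and reverse-bump: 5 enters row 3 and ejects 4; 4 enters row 2 and ejects 2; 2 enters row 1 and ejects 1. So w(7) = 1. P is now [[2, 3, 7], [4, 6], [5]].
Step i=6: Q has 6 at row 3, column 1; remove 5 from row 3 of P and reverse-bump: 5 enters row 2 and ejects 4; 4 enters row 1 and ejects 3. So w(6) = 3. P is now [[2, 4, 7], [5, 6]].
Step i=5: Q has 5 at row 2, column 2; remove 6 from row 2 of P and reverse-bump: 6 enters row 1 and ejects 4. So w(5) = 4. P is now [[2, 6, 7], [5]].
Step i=4: Q has 4 at row 1, column 3; remove that cell from P, ejecting 7. So w(4) = 7. P is now [[2, 6], [5]].
Step i=3: Q has 3 at row 2, column 1; remove 5 from row 2 of P and reverse-bump: 5 enters row 1 and ejects 2. So w(3) = 2. P is now [[5, 6]].
Step i=2: Q has 2 at row 1, column 2; remove that cell from P, ejecting 6. So w(2) = 6. P is now [[5]].
Step i=1: Q has 1 at row 1, column 1; remove that cell from P, ejecting 5. So w(1) = 5. P is now [].

So w = 5 6 2 7 4 3 1.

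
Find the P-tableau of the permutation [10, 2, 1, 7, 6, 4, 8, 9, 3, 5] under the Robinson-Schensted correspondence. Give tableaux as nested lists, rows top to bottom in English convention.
Insert 10: appended to row 1. P = [[10]].
Insert 2: 2 bumps 10 from row 1; 10 starts row 2. P = [[2], [10]].
Insert 1: 1 bumps 2 from row 1; 2 bumps 10 from row 2; 10 starts row 3. P = [[1], [2], [10]].
Insert 7: appended to row 1. P = [[1, 7], [2], [10]].
Insert 6: 6 bumps 7 from row 1; 7 appends to row 2. P = [[1, 6], [2, 7], [10]].
Insert 4: 4 bumps 6 from row 1; 6 bumps 7 from row 2; 7 bumps 10 from row 3; 10 starts row 4. P = [[1, 4], [2, 6], [7], [10]].
Insert 8: appended to row 1. P = [[1, 4, 8], [2, 6], [7], [10]].
Insert 9: appended to row 1. P = [[1, 4, 8, 9], [2, 6], [7], [10]].
Insert 3: 3 bumps 4 from row 1; 4 bumps 6 from row 2; 6 bumps 7 from row 3; 7 bumps 10 from row 4; 10 starts row 5. P = [[1, 3, 8, 9], [2, 4], [6], [7], [10]].
Insert 5: 5 bumps 8 from row 1; 8 appends to row 2. P = [[1, 3, 5, 9], [2, 4, 8], [6], [7], [10]].

So P = [[1, 3, 5, 9], [2, 4, 8], [6], [7], [10]].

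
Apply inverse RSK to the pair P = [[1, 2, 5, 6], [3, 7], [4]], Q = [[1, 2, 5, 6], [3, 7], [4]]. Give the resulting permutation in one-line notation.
Reverse the RSK construction: for i from n down to 1, find the cell of Q containing i, remove the entry at that cell from P, and reverse-bump it up through P; the value ejected from row 1 is w(i).

Step i=7: Q has 7 at row 2, column 2; remove 7 from row 2 of P and reverse-bump: 7 enters row 1 and ejects 6. So w(7) = 6. P is now [[1, 2, 5, 7], [3], [4]].
Step i=6: Q has 6 at row 1, column 4; remove that cell from P, ejecting 7. So w(6) = 7. P is now [[1, 2, 5], [3], [4]].
Step i=5: Q has 5 at row 1, column 3; remove that cell from P, ejecting 5. So w(5) = 5. P is now [[1, 2], [3], [4]].
Step i=4: Q has 4 at row 3, column 1; remove 4 from row 3 of P and reverse-bump: 4 enters row 2 and ejects 3; 3 enters row 1 and ejects 2. So w(4) = 2. P is now [[1, 3], [4]].
Step i=3: Q has 3 at row 2, column 1; remove 4 from row 2 of P and reverse-bump: 4 enters row 1 and ejects 3. So w(3) = 3. P is now [[1, 4]].
Step i=2: Q has 2 at row 1, column 2; remove that cell from P, ejecting 4. So w(2) = 4. P is now [[1]].
Step i=1: Q has 1 at row 1, column 1; remove that cell from P, ejecting 1. So w(1) = 1. P is now [].

So w = 1 4 3 2 5 7 6.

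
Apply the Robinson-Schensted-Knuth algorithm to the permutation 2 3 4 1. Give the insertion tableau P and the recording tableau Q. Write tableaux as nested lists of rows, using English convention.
P = [[1, 3, 4], [2]], Q = [[1, 2, 3], [4]]

Insert each entry of the permutation into P by Schensted row insertion, recording in Q the position of each new cell.

Insert 2: appended to row 1. P = [[2]].
Insert 3: appended to row 1. P = [[2, 3]].
Insert 4: appended to row 1. P = [[2, 3, 4]].
Insert 1: 1 bumps 2 from row 1; 2 starts row 2. P = [[1, 3, 4], [2]].

So P = [[1, 3, 4], [2]], Q = [[1, 2, 3], [4]].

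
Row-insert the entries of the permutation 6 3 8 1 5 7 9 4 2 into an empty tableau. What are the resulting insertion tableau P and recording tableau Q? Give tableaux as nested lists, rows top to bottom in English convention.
Insert each entry of the permutation into P by Schensted row insertion, recording in Q the position of each new cell.

Insert 6: appended to row 1. P = [[6]], Q = [[1]].
Insert 3: 3 bumps 6 from row 1; 6 starts row 2. P = [[3], [6]], Q = [[1], [2]].
Insert 8: appended to row 1. P = [[3, 8], [6]], Q = [[1, 3], [2]].
Insert 1: 1 bumps 3 from row 1; 3 bumps 6 from row 2; 6 starts row 3. P = [[1, 8], [3], [6]], Q = [[1, 3], [2], [4]].
Insert 5: 5 bumps 8 from row 1; 8 appends to row 2. P = [[1, 5], [3, 8], [6]], Q = [[1, 3], [2, 5], [4]].
Insert 7: appended to row 1. P = [[1, 5, 7], [3, 8], [6]], Q = [[1, 3, 6], [2, 5], [4]].
Insert 9: appended to row 1. P = [[1, 5, 7, 9], [3, 8], [6]], Q = [[1, 3, 6, 7], [2, 5], [4]].
Insert 4: 4 bumps 5 from row 1; 5 bumps 8 from row 2; 8 appends to row 3. P = [[1, 4, 7, 9], [3, 5], [6, 8]], Q = [[1, 3, 6, 7], [2, 5], [4, 8]].
Insert 2: 2 bumps 4 from row 1; 4 bumps 5 from row 2; 5 bumps 6 from row 3; 6 starts row 4. P = [[1, 2, 7, 9], [3, 4], [5, 8], [6]], Q = [[1, 3, 6, 7], [2, 5], [4, 8], [9]].

So P = [[1, 2, 7, 9], [3, 4], [5, 8], [6]], Q = [[1, 3, 6, 7], [2, 5], [4, 8], [9]].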